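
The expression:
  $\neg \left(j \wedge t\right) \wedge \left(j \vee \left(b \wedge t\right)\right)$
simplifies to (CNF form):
$\left(b \vee j\right) \wedge \left(j \vee t\right) \wedge \left(\neg j \vee \neg t\right)$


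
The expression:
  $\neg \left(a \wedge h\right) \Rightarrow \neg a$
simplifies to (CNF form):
$h \vee \neg a$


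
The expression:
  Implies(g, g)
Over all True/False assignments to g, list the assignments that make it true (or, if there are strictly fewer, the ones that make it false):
is always true.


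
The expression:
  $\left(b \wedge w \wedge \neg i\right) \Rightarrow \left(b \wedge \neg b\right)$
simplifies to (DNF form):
$i \vee \neg b \vee \neg w$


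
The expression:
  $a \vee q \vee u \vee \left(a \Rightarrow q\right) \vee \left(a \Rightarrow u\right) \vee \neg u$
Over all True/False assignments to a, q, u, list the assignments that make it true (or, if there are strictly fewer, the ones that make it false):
is always true.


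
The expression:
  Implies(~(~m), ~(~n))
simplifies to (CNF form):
n | ~m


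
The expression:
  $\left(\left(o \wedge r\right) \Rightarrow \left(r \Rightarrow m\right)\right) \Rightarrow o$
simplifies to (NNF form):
$o$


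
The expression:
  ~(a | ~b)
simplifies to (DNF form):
b & ~a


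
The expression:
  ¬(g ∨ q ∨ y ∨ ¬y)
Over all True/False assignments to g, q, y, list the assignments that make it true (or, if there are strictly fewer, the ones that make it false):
is never true.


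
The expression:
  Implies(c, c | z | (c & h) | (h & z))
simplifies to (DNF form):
True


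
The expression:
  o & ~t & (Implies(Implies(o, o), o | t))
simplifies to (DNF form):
o & ~t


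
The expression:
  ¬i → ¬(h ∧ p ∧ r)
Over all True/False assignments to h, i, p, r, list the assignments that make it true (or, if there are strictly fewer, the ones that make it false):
is false only for:
  h=True, i=False, p=True, r=True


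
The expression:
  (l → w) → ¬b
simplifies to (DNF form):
(l ∧ ¬w) ∨ ¬b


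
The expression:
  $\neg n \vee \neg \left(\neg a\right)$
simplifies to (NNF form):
$a \vee \neg n$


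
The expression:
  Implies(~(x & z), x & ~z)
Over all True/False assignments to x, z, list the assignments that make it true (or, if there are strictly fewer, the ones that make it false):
is true only for:
  x=True, z=False;
  x=True, z=True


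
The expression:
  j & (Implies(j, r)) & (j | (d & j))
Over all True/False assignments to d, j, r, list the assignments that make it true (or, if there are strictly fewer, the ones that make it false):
is true only for:
  d=False, j=True, r=True;
  d=True, j=True, r=True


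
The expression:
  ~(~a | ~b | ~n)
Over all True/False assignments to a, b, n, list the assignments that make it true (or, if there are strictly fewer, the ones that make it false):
is true only for:
  a=True, b=True, n=True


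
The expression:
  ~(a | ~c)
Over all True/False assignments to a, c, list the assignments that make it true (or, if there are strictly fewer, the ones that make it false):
is true only for:
  a=False, c=True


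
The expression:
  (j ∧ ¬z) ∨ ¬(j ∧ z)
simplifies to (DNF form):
¬j ∨ ¬z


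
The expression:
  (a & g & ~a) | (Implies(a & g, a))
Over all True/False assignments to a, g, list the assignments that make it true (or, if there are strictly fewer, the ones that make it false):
is always true.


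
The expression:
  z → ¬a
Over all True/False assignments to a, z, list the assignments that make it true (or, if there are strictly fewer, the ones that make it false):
is false only for:
  a=True, z=True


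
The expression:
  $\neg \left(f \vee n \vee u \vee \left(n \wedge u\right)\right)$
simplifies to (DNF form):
$\neg f \wedge \neg n \wedge \neg u$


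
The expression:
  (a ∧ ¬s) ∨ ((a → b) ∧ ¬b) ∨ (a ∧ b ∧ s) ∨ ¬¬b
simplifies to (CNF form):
b ∨ ¬a ∨ ¬s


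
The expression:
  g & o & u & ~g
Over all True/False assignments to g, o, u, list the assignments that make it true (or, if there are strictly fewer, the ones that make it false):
is never true.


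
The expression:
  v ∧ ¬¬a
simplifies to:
a ∧ v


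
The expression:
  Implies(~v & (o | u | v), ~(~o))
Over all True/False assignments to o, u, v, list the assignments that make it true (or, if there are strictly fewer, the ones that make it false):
is false only for:
  o=False, u=True, v=False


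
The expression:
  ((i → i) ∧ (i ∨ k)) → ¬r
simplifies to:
(¬i ∧ ¬k) ∨ ¬r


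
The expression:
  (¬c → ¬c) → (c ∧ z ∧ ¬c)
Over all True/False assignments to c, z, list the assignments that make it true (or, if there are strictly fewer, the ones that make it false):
is never true.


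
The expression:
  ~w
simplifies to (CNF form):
~w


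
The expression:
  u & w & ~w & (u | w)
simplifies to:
False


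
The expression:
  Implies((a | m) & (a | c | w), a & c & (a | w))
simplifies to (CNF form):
(c | ~a) & (a | ~c | ~m) & (a | ~m | ~w)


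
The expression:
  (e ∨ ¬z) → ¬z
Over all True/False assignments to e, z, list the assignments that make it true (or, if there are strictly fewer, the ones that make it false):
is false only for:
  e=True, z=True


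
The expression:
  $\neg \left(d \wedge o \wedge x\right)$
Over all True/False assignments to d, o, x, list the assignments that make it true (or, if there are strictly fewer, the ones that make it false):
is false only for:
  d=True, o=True, x=True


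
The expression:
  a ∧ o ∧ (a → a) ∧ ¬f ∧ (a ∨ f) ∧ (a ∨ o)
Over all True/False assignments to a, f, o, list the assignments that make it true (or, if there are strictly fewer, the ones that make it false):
is true only for:
  a=True, f=False, o=True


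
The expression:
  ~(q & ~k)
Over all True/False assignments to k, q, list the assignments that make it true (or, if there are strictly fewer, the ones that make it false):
is false only for:
  k=False, q=True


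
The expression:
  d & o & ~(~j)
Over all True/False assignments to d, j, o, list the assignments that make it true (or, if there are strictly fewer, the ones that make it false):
is true only for:
  d=True, j=True, o=True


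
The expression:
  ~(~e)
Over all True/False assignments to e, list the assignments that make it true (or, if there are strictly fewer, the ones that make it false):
is true only for:
  e=True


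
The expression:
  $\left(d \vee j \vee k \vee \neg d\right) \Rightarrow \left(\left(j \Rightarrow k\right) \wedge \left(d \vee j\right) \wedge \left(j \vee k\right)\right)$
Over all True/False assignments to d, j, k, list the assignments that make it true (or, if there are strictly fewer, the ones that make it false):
is true only for:
  d=False, j=True, k=True;
  d=True, j=False, k=True;
  d=True, j=True, k=True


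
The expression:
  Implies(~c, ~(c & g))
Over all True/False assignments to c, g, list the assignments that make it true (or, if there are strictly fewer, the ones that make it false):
is always true.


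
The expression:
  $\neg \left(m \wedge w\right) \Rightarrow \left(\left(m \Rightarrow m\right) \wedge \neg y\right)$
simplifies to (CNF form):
$\left(m \vee \neg y\right) \wedge \left(w \vee \neg y\right)$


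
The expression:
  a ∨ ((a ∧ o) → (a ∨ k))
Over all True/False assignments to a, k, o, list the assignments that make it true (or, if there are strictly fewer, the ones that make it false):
is always true.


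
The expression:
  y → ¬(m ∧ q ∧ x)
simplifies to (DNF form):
¬m ∨ ¬q ∨ ¬x ∨ ¬y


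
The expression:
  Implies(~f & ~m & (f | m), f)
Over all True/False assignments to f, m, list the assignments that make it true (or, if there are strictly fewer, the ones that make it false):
is always true.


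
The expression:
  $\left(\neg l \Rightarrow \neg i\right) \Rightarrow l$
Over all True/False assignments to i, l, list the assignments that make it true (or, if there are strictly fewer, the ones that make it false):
is false only for:
  i=False, l=False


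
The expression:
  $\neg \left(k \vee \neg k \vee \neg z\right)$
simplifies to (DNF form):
$\text{False}$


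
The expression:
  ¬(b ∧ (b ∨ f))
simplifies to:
¬b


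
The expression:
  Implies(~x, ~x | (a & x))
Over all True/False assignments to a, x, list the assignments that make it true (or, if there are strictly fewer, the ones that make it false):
is always true.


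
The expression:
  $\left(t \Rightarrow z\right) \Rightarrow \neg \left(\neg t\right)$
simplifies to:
$t$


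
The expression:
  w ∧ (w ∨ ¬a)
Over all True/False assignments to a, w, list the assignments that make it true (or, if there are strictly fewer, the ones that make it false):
is true only for:
  a=False, w=True;
  a=True, w=True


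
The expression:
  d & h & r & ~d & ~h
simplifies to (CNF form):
False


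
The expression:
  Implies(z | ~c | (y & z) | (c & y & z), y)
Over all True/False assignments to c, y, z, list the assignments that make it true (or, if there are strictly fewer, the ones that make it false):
is false only for:
  c=False, y=False, z=False;
  c=False, y=False, z=True;
  c=True, y=False, z=True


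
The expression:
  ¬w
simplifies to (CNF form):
¬w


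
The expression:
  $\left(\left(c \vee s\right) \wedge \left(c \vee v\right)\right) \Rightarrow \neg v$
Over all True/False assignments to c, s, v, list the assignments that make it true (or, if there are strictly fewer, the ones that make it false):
is false only for:
  c=False, s=True, v=True;
  c=True, s=False, v=True;
  c=True, s=True, v=True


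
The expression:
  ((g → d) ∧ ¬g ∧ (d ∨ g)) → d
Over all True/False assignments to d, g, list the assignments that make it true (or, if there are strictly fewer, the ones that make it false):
is always true.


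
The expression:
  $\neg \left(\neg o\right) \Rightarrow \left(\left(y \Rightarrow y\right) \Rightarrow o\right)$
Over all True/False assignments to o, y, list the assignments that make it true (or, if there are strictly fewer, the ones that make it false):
is always true.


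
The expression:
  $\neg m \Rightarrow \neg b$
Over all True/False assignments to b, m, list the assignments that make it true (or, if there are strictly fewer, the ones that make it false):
is false only for:
  b=True, m=False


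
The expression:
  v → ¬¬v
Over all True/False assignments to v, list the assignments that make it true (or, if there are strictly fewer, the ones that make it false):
is always true.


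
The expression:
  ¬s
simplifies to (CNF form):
¬s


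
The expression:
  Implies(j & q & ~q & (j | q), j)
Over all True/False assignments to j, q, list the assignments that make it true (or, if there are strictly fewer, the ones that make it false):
is always true.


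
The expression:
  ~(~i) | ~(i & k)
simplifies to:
True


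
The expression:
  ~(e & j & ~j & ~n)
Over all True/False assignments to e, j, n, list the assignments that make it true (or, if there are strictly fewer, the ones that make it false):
is always true.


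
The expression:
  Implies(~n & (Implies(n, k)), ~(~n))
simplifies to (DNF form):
n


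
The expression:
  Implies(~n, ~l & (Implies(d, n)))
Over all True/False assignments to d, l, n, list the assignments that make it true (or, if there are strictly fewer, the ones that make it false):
is false only for:
  d=False, l=True, n=False;
  d=True, l=False, n=False;
  d=True, l=True, n=False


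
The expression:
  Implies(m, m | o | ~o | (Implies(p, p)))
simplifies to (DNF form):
True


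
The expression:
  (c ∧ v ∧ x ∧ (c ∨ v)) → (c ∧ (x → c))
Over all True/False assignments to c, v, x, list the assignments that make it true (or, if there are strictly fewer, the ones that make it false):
is always true.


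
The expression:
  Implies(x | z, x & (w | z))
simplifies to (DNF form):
(x & z) | (w & ~z) | (~x & ~z)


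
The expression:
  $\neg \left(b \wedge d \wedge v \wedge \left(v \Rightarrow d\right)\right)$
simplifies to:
$\neg b \vee \neg d \vee \neg v$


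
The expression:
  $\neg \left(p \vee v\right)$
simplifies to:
$\neg p \wedge \neg v$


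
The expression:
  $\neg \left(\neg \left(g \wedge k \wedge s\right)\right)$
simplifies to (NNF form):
$g \wedge k \wedge s$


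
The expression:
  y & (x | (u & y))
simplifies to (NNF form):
y & (u | x)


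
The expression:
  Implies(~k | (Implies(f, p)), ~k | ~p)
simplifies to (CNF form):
~k | ~p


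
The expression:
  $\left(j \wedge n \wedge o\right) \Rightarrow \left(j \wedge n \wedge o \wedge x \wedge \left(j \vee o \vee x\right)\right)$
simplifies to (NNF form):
$x \vee \neg j \vee \neg n \vee \neg o$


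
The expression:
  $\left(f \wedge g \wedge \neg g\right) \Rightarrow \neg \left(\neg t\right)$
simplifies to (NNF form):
$\text{True}$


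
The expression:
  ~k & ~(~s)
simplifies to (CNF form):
s & ~k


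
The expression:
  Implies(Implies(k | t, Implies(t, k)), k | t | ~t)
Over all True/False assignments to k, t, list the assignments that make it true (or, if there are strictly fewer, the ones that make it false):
is always true.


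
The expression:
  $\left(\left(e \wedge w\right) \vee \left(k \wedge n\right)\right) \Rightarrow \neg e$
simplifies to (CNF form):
$\left(\neg e \vee \neg w\right) \wedge \left(\neg e \vee \neg k \vee \neg n\right)$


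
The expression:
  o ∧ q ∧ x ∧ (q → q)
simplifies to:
o ∧ q ∧ x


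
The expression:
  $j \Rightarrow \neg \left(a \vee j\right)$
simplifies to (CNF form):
$\neg j$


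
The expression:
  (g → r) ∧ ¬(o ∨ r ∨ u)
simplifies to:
¬g ∧ ¬o ∧ ¬r ∧ ¬u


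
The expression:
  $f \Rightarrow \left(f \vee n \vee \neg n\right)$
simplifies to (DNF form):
$\text{True}$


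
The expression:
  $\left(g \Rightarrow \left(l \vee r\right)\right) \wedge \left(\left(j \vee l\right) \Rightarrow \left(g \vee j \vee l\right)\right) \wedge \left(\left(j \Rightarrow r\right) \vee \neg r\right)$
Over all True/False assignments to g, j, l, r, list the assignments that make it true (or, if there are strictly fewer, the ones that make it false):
is false only for:
  g=True, j=False, l=False, r=False;
  g=True, j=True, l=False, r=False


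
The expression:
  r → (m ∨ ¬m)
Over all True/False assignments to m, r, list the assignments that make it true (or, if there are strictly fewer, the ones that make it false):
is always true.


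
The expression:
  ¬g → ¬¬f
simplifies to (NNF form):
f ∨ g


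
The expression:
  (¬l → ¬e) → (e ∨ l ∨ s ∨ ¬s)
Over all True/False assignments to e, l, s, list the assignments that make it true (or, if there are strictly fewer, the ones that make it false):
is always true.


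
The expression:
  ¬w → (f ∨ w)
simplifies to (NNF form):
f ∨ w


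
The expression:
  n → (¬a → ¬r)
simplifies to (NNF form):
a ∨ ¬n ∨ ¬r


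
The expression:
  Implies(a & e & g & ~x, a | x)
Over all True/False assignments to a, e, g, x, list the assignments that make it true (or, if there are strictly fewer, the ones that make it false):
is always true.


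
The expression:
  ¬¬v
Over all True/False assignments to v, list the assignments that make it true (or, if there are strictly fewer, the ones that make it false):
is true only for:
  v=True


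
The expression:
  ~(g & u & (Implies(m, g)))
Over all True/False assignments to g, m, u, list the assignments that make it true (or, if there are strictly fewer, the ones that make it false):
is false only for:
  g=True, m=False, u=True;
  g=True, m=True, u=True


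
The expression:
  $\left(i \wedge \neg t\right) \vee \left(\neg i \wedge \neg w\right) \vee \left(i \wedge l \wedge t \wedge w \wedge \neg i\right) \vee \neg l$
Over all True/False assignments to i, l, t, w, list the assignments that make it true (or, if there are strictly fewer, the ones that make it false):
is false only for:
  i=False, l=True, t=False, w=True;
  i=False, l=True, t=True, w=True;
  i=True, l=True, t=True, w=False;
  i=True, l=True, t=True, w=True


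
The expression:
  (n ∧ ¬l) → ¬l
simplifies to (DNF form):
True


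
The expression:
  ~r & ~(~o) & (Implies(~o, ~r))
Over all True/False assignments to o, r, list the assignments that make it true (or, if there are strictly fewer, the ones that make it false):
is true only for:
  o=True, r=False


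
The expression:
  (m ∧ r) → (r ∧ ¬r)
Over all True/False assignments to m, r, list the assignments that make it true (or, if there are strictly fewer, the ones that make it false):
is false only for:
  m=True, r=True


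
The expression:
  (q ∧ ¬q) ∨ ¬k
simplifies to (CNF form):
¬k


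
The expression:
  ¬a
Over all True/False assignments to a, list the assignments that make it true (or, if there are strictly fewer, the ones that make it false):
is true only for:
  a=False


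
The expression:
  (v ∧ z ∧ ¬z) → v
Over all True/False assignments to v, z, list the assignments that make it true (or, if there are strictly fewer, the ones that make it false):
is always true.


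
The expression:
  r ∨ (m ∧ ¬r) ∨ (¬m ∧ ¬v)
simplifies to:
m ∨ r ∨ ¬v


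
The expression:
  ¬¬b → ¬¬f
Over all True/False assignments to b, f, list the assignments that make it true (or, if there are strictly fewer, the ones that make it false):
is false only for:
  b=True, f=False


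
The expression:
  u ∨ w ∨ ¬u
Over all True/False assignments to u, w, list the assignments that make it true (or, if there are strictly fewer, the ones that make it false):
is always true.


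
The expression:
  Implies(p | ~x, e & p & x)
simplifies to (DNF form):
(e & x) | (x & ~p)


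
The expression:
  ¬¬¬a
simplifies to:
¬a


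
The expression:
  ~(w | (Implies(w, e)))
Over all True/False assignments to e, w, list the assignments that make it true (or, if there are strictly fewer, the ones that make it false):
is never true.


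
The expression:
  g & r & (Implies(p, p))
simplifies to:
g & r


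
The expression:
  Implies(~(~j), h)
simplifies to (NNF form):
h | ~j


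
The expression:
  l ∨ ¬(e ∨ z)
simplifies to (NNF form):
l ∨ (¬e ∧ ¬z)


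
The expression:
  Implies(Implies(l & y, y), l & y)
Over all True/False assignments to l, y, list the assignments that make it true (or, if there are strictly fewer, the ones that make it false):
is true only for:
  l=True, y=True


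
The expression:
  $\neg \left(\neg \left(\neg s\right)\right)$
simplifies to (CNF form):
$\neg s$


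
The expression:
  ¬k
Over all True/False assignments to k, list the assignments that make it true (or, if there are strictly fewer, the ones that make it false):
is true only for:
  k=False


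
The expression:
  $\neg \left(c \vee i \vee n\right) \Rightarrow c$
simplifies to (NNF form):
$c \vee i \vee n$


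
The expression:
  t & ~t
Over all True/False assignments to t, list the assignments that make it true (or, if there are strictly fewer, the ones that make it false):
is never true.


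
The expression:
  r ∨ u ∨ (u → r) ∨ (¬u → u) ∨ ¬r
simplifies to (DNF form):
True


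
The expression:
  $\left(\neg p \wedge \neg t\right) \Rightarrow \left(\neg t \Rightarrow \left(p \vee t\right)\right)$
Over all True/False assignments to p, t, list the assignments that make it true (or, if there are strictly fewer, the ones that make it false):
is false only for:
  p=False, t=False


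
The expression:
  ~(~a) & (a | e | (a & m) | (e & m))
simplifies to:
a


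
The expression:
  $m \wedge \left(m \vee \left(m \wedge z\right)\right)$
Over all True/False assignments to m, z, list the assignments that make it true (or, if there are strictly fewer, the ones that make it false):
is true only for:
  m=True, z=False;
  m=True, z=True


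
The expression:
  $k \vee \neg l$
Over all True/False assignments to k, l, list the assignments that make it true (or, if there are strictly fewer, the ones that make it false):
is false only for:
  k=False, l=True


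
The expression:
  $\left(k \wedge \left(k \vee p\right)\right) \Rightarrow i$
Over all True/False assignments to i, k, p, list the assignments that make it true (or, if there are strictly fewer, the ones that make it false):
is false only for:
  i=False, k=True, p=False;
  i=False, k=True, p=True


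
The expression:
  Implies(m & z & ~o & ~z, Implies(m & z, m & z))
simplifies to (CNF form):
True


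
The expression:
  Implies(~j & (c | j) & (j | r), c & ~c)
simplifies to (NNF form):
j | ~c | ~r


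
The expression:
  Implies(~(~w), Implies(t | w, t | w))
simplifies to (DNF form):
True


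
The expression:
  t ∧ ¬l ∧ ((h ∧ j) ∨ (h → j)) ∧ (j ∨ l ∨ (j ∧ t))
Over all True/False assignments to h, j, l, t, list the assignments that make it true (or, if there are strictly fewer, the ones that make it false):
is true only for:
  h=False, j=True, l=False, t=True;
  h=True, j=True, l=False, t=True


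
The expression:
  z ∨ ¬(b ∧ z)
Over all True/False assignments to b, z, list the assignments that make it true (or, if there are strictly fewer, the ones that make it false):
is always true.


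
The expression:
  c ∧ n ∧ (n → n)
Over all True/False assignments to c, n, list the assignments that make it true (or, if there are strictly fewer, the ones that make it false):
is true only for:
  c=True, n=True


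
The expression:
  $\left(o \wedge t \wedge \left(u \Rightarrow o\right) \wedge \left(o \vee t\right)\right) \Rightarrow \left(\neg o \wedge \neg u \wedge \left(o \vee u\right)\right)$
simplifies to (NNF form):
$\neg o \vee \neg t$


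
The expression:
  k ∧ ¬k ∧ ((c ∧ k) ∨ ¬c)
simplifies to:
False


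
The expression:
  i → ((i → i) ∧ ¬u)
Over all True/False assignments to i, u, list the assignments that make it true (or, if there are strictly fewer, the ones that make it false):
is false only for:
  i=True, u=True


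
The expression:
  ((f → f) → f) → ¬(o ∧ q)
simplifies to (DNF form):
¬f ∨ ¬o ∨ ¬q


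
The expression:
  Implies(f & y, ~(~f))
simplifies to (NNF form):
True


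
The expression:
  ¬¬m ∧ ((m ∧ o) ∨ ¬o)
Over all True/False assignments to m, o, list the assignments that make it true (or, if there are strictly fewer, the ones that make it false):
is true only for:
  m=True, o=False;
  m=True, o=True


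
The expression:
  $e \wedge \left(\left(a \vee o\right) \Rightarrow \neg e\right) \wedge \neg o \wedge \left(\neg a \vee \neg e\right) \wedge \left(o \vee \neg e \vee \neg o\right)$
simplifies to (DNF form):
$e \wedge \neg a \wedge \neg o$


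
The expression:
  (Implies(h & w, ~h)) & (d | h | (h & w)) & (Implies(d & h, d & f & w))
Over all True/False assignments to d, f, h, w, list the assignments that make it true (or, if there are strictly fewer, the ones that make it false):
is true only for:
  d=False, f=False, h=True, w=False;
  d=False, f=True, h=True, w=False;
  d=True, f=False, h=False, w=False;
  d=True, f=False, h=False, w=True;
  d=True, f=True, h=False, w=False;
  d=True, f=True, h=False, w=True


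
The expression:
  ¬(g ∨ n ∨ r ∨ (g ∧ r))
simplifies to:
¬g ∧ ¬n ∧ ¬r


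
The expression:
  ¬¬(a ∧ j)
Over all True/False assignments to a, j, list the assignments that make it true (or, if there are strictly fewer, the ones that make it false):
is true only for:
  a=True, j=True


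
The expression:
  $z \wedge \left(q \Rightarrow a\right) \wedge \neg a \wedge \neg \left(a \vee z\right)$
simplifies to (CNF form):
$\text{False}$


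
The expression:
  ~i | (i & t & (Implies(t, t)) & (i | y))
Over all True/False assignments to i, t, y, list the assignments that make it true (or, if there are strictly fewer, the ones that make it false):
is false only for:
  i=True, t=False, y=False;
  i=True, t=False, y=True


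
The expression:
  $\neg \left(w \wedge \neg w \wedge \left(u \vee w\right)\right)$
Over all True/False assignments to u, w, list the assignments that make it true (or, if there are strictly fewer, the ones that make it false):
is always true.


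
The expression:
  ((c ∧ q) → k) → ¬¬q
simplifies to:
q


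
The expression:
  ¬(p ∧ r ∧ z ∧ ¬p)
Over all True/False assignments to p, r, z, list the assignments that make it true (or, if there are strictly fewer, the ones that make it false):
is always true.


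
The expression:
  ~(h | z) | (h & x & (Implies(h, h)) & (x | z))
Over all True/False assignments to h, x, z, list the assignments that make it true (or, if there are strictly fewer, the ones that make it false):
is true only for:
  h=False, x=False, z=False;
  h=False, x=True, z=False;
  h=True, x=True, z=False;
  h=True, x=True, z=True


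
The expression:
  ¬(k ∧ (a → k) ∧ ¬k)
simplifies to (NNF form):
True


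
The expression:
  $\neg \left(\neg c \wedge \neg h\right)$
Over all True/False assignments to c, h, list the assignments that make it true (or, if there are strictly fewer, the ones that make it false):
is false only for:
  c=False, h=False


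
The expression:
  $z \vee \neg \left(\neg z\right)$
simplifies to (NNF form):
$z$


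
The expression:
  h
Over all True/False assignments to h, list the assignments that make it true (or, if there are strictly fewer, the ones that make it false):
is true only for:
  h=True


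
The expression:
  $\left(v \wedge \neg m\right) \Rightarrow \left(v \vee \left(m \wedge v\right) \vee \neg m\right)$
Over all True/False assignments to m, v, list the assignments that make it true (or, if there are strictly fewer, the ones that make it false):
is always true.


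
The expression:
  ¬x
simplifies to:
¬x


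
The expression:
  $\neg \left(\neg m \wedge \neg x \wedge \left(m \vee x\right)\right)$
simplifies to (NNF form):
$\text{True}$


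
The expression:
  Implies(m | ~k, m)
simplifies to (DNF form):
k | m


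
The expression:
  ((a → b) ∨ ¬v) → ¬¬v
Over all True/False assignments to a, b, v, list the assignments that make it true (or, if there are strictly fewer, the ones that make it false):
is true only for:
  a=False, b=False, v=True;
  a=False, b=True, v=True;
  a=True, b=False, v=True;
  a=True, b=True, v=True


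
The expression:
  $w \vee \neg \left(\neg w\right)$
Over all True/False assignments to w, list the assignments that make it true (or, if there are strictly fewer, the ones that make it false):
is true only for:
  w=True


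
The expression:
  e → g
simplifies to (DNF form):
g ∨ ¬e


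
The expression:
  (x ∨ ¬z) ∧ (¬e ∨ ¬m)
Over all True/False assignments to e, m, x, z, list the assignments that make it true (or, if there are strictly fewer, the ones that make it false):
is false only for:
  e=False, m=False, x=False, z=True;
  e=False, m=True, x=False, z=True;
  e=True, m=False, x=False, z=True;
  e=True, m=True, x=False, z=False;
  e=True, m=True, x=False, z=True;
  e=True, m=True, x=True, z=False;
  e=True, m=True, x=True, z=True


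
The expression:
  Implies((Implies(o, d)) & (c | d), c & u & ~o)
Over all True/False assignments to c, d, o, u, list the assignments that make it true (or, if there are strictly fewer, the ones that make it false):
is true only for:
  c=False, d=False, o=False, u=False;
  c=False, d=False, o=False, u=True;
  c=False, d=False, o=True, u=False;
  c=False, d=False, o=True, u=True;
  c=True, d=False, o=False, u=True;
  c=True, d=False, o=True, u=False;
  c=True, d=False, o=True, u=True;
  c=True, d=True, o=False, u=True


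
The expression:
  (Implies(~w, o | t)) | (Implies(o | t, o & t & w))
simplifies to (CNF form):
True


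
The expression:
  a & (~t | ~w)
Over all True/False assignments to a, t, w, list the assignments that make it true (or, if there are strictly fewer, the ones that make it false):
is true only for:
  a=True, t=False, w=False;
  a=True, t=False, w=True;
  a=True, t=True, w=False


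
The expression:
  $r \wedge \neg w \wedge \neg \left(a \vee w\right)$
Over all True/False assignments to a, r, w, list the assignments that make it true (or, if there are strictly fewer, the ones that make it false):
is true only for:
  a=False, r=True, w=False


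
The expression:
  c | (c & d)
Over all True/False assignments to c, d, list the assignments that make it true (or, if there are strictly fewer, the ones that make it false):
is true only for:
  c=True, d=False;
  c=True, d=True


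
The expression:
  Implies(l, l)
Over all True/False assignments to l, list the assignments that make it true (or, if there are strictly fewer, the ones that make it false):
is always true.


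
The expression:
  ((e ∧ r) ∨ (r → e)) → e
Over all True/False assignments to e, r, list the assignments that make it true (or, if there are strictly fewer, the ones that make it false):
is false only for:
  e=False, r=False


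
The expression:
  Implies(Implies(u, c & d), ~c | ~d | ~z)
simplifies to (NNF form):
~c | ~d | ~z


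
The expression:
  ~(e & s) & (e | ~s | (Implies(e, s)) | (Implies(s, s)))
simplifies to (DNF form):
~e | ~s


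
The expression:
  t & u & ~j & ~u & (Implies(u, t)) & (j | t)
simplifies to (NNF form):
False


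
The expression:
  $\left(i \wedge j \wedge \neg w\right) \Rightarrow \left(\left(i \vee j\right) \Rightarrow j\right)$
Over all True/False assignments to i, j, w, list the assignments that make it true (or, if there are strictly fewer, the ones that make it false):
is always true.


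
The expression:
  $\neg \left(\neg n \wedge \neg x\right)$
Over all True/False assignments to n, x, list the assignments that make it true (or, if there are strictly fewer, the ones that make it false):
is false only for:
  n=False, x=False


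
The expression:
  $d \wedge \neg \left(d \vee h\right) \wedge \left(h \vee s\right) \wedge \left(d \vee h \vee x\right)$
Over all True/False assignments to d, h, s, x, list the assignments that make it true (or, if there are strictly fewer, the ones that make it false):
is never true.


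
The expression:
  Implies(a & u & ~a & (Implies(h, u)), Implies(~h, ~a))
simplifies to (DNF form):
True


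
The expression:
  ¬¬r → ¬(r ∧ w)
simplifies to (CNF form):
¬r ∨ ¬w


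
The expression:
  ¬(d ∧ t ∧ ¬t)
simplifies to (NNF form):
True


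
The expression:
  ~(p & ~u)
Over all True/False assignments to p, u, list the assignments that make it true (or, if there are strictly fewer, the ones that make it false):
is false only for:
  p=True, u=False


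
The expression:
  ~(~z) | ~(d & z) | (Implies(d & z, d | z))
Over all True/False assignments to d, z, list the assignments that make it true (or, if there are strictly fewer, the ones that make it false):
is always true.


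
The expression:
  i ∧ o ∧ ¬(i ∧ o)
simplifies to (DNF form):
False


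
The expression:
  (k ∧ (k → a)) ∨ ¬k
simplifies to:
a ∨ ¬k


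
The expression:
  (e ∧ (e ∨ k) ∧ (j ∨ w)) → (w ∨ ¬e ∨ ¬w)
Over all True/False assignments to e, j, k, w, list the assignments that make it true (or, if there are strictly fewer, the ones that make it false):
is always true.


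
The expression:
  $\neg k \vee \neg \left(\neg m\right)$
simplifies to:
$m \vee \neg k$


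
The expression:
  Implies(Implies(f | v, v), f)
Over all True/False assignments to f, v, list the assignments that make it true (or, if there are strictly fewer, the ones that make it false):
is true only for:
  f=True, v=False;
  f=True, v=True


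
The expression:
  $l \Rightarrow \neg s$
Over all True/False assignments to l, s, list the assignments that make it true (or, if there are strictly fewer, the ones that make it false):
is false only for:
  l=True, s=True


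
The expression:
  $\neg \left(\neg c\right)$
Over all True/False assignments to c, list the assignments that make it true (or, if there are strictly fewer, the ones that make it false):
is true only for:
  c=True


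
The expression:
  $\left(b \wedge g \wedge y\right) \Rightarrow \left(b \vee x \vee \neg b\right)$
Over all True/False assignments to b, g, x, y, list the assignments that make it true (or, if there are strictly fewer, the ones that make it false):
is always true.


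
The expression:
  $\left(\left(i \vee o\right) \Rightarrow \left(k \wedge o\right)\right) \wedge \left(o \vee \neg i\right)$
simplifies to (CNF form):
$\left(k \vee \neg o\right) \wedge \left(o \vee \neg i\right)$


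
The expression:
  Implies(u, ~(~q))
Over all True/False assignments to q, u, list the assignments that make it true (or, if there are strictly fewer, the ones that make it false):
is false only for:
  q=False, u=True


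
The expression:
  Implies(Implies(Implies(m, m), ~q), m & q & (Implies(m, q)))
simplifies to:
q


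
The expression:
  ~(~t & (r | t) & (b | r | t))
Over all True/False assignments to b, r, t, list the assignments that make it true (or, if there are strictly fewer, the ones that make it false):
is false only for:
  b=False, r=True, t=False;
  b=True, r=True, t=False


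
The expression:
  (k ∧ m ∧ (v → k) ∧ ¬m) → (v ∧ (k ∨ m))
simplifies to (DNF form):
True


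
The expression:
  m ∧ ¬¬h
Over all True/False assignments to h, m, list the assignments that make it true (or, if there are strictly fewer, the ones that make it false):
is true only for:
  h=True, m=True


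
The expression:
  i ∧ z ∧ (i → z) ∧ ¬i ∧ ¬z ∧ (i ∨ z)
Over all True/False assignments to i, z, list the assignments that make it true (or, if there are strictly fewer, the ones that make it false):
is never true.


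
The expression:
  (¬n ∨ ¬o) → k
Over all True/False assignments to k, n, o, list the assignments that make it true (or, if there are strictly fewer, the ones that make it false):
is false only for:
  k=False, n=False, o=False;
  k=False, n=False, o=True;
  k=False, n=True, o=False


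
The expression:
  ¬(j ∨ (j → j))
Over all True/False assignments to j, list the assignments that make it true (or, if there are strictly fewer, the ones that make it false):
is never true.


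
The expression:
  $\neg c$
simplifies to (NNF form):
$\neg c$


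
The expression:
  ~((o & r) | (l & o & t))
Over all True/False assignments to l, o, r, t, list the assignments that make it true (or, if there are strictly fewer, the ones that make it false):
is false only for:
  l=False, o=True, r=True, t=False;
  l=False, o=True, r=True, t=True;
  l=True, o=True, r=False, t=True;
  l=True, o=True, r=True, t=False;
  l=True, o=True, r=True, t=True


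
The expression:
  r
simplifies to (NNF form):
r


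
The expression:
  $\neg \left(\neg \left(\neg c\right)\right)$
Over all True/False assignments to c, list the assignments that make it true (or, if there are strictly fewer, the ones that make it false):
is true only for:
  c=False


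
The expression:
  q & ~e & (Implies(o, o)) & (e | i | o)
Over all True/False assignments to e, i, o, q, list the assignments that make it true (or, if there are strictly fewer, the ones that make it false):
is true only for:
  e=False, i=False, o=True, q=True;
  e=False, i=True, o=False, q=True;
  e=False, i=True, o=True, q=True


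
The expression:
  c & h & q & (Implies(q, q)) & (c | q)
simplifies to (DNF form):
c & h & q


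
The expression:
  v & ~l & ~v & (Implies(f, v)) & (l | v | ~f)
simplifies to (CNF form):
False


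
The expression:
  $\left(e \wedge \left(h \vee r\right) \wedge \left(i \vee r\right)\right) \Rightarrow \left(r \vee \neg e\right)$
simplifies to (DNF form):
$r \vee \neg e \vee \neg h \vee \neg i$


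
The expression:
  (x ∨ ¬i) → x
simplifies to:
i ∨ x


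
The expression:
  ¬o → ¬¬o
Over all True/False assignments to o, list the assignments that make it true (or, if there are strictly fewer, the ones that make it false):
is true only for:
  o=True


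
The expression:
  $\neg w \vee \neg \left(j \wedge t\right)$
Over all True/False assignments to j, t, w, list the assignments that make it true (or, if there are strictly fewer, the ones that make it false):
is false only for:
  j=True, t=True, w=True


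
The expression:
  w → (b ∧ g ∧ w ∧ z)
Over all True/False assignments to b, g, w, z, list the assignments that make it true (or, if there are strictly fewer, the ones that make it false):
is false only for:
  b=False, g=False, w=True, z=False;
  b=False, g=False, w=True, z=True;
  b=False, g=True, w=True, z=False;
  b=False, g=True, w=True, z=True;
  b=True, g=False, w=True, z=False;
  b=True, g=False, w=True, z=True;
  b=True, g=True, w=True, z=False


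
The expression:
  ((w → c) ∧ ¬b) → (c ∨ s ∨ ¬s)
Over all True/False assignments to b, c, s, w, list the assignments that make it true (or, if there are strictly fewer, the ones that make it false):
is always true.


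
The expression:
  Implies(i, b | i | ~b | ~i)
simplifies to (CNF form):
True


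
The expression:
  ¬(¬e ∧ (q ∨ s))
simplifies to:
e ∨ (¬q ∧ ¬s)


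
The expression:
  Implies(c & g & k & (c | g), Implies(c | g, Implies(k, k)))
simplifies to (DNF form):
True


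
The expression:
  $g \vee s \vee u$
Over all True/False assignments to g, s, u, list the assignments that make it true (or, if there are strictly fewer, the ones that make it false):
is false only for:
  g=False, s=False, u=False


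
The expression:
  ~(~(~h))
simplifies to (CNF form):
~h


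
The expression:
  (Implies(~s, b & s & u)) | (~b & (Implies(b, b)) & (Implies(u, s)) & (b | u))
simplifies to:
s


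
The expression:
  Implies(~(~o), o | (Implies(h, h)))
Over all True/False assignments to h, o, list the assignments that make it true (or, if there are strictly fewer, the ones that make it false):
is always true.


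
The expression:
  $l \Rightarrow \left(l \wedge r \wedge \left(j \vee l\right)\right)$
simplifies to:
$r \vee \neg l$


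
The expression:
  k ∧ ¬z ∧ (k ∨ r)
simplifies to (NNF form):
k ∧ ¬z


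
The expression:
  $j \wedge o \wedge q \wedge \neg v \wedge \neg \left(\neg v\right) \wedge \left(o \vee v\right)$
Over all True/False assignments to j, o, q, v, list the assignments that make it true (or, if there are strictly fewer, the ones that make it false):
is never true.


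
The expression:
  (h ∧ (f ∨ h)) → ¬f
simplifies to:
¬f ∨ ¬h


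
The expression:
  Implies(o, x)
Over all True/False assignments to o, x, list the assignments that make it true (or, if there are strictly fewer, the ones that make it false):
is false only for:
  o=True, x=False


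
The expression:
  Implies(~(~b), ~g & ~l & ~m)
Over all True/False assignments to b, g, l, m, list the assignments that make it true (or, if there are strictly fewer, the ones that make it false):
is false only for:
  b=True, g=False, l=False, m=True;
  b=True, g=False, l=True, m=False;
  b=True, g=False, l=True, m=True;
  b=True, g=True, l=False, m=False;
  b=True, g=True, l=False, m=True;
  b=True, g=True, l=True, m=False;
  b=True, g=True, l=True, m=True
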